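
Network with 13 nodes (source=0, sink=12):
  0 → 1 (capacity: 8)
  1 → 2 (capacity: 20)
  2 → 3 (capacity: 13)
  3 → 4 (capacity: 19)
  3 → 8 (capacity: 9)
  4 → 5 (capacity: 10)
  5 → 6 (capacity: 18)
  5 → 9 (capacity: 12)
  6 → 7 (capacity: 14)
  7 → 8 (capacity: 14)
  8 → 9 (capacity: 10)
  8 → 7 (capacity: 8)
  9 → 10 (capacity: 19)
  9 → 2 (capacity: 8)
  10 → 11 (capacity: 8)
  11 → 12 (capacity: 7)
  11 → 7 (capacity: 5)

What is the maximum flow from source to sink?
Maximum flow = 7

Max flow: 7

Flow assignment:
  0 → 1: 7/8
  1 → 2: 7/20
  2 → 3: 8/13
  3 → 8: 8/9
  8 → 9: 8/10
  9 → 10: 7/19
  9 → 2: 1/8
  10 → 11: 7/8
  11 → 12: 7/7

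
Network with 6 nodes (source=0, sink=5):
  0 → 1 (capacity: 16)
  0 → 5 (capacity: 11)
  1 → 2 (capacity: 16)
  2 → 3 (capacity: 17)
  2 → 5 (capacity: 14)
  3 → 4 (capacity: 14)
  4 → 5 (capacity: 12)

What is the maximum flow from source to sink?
Maximum flow = 27

Max flow: 27

Flow assignment:
  0 → 1: 16/16
  0 → 5: 11/11
  1 → 2: 16/16
  2 → 3: 2/17
  2 → 5: 14/14
  3 → 4: 2/14
  4 → 5: 2/12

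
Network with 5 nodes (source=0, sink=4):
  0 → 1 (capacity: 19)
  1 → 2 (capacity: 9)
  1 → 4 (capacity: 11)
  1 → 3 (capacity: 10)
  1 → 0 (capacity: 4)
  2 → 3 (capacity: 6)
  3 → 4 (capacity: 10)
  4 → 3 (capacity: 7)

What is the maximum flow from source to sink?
Maximum flow = 19

Max flow: 19

Flow assignment:
  0 → 1: 19/19
  1 → 4: 11/11
  1 → 3: 8/10
  3 → 4: 8/10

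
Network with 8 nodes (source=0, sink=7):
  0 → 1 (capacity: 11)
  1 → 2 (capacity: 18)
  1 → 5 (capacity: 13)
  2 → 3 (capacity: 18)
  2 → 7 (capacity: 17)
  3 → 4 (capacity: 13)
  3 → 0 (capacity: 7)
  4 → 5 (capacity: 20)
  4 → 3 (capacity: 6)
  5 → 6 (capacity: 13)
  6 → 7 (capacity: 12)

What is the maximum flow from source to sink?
Maximum flow = 11

Max flow: 11

Flow assignment:
  0 → 1: 11/11
  1 → 2: 11/18
  2 → 7: 11/17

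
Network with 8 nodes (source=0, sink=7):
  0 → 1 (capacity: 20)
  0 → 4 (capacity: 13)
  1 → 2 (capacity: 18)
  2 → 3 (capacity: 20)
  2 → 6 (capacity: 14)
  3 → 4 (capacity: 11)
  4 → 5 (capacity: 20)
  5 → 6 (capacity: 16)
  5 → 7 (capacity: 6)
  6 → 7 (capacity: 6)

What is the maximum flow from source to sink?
Maximum flow = 12

Max flow: 12

Flow assignment:
  0 → 1: 10/20
  0 → 4: 2/13
  1 → 2: 10/18
  2 → 3: 4/20
  2 → 6: 6/14
  3 → 4: 4/11
  4 → 5: 6/20
  5 → 7: 6/6
  6 → 7: 6/6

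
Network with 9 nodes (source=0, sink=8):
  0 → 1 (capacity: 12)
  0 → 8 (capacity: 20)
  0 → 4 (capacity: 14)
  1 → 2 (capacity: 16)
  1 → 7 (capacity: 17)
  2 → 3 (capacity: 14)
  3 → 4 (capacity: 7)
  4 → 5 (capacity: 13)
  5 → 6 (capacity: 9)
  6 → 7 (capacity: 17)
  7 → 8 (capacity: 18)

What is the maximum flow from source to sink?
Maximum flow = 38

Max flow: 38

Flow assignment:
  0 → 1: 9/12
  0 → 8: 20/20
  0 → 4: 9/14
  1 → 7: 9/17
  4 → 5: 9/13
  5 → 6: 9/9
  6 → 7: 9/17
  7 → 8: 18/18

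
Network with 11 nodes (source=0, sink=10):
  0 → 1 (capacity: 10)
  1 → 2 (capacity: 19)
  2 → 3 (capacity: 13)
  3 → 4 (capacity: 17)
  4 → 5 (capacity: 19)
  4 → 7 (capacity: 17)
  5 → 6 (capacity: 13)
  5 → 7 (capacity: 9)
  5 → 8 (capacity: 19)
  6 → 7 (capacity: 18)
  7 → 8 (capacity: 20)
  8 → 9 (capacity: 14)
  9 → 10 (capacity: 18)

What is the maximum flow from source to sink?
Maximum flow = 10

Max flow: 10

Flow assignment:
  0 → 1: 10/10
  1 → 2: 10/19
  2 → 3: 10/13
  3 → 4: 10/17
  4 → 5: 10/19
  5 → 8: 10/19
  8 → 9: 10/14
  9 → 10: 10/18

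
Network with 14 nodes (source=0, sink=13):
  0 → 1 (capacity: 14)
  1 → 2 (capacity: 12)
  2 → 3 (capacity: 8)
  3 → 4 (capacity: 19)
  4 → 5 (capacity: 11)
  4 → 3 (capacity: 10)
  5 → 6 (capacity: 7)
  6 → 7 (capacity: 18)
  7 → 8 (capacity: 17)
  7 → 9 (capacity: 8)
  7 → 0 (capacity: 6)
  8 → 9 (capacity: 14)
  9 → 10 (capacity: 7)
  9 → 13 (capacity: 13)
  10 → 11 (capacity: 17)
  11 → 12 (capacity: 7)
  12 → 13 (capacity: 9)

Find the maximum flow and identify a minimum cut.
Max flow = 7, Min cut edges: (5,6)

Maximum flow: 7
Minimum cut: (5,6)
Partition: S = [0, 1, 2, 3, 4, 5], T = [6, 7, 8, 9, 10, 11, 12, 13]

Max-flow min-cut theorem verified: both equal 7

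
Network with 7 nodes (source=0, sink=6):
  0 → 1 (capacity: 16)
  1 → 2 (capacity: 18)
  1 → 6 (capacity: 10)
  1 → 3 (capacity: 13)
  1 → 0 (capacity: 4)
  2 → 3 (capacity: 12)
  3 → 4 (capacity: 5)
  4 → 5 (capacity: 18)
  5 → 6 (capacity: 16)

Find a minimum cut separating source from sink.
Min cut value = 15, edges: (1,6), (3,4)

Min cut value: 15
Partition: S = [0, 1, 2, 3], T = [4, 5, 6]
Cut edges: (1,6), (3,4)

By max-flow min-cut theorem, max flow = min cut = 15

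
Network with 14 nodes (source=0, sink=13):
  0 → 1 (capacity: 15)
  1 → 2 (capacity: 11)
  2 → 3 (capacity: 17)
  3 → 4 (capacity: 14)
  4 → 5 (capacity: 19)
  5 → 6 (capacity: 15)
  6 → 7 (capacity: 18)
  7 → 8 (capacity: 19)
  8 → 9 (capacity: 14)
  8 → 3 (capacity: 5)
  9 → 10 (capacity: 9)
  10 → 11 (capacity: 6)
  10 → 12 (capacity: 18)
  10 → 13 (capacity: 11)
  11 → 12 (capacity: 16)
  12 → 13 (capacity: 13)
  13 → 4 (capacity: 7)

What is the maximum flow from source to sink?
Maximum flow = 9

Max flow: 9

Flow assignment:
  0 → 1: 9/15
  1 → 2: 9/11
  2 → 3: 9/17
  3 → 4: 11/14
  4 → 5: 11/19
  5 → 6: 11/15
  6 → 7: 11/18
  7 → 8: 11/19
  8 → 9: 9/14
  8 → 3: 2/5
  9 → 10: 9/9
  10 → 13: 9/11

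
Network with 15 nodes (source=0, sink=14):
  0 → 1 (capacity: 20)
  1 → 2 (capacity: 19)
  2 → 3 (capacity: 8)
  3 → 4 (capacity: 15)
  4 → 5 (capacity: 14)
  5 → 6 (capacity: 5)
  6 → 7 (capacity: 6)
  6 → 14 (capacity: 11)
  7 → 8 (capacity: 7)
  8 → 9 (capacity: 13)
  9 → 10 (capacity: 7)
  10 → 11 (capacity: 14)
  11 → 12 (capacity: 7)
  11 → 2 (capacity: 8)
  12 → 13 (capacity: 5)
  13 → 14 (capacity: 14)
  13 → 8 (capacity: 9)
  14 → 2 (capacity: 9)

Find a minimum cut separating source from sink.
Min cut value = 5, edges: (5,6)

Min cut value: 5
Partition: S = [0, 1, 2, 3, 4, 5], T = [6, 7, 8, 9, 10, 11, 12, 13, 14]
Cut edges: (5,6)

By max-flow min-cut theorem, max flow = min cut = 5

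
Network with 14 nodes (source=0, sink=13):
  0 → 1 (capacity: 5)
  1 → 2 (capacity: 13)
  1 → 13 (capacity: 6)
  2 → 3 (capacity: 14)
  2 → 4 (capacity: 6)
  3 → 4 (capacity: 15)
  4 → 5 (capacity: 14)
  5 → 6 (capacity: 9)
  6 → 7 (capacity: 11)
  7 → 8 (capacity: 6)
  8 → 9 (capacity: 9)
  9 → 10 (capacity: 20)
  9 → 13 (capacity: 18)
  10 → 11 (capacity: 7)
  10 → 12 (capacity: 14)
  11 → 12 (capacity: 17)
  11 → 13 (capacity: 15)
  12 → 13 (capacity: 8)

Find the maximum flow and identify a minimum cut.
Max flow = 5, Min cut edges: (0,1)

Maximum flow: 5
Minimum cut: (0,1)
Partition: S = [0], T = [1, 2, 3, 4, 5, 6, 7, 8, 9, 10, 11, 12, 13]

Max-flow min-cut theorem verified: both equal 5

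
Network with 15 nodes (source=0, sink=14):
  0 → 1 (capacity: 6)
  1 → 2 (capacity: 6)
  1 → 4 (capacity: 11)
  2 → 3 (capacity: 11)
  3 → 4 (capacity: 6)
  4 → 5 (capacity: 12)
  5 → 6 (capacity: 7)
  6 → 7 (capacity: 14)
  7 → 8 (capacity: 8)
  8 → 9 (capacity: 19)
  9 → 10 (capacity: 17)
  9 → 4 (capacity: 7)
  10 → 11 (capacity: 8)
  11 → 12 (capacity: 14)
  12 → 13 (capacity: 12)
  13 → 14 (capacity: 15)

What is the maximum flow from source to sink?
Maximum flow = 6

Max flow: 6

Flow assignment:
  0 → 1: 6/6
  1 → 4: 6/11
  4 → 5: 6/12
  5 → 6: 6/7
  6 → 7: 6/14
  7 → 8: 6/8
  8 → 9: 6/19
  9 → 10: 6/17
  10 → 11: 6/8
  11 → 12: 6/14
  12 → 13: 6/12
  13 → 14: 6/15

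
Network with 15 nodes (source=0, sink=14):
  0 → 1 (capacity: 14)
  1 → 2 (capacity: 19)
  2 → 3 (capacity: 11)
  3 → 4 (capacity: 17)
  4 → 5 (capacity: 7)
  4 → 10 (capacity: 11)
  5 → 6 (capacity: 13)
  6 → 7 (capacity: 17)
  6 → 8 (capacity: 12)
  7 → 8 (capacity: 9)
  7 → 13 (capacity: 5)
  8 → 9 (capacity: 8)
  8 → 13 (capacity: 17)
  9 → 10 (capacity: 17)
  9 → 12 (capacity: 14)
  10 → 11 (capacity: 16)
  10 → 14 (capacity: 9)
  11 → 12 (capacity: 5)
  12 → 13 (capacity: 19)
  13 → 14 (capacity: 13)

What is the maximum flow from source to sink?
Maximum flow = 11

Max flow: 11

Flow assignment:
  0 → 1: 11/14
  1 → 2: 11/19
  2 → 3: 11/11
  3 → 4: 11/17
  4 → 10: 11/11
  10 → 11: 2/16
  10 → 14: 9/9
  11 → 12: 2/5
  12 → 13: 2/19
  13 → 14: 2/13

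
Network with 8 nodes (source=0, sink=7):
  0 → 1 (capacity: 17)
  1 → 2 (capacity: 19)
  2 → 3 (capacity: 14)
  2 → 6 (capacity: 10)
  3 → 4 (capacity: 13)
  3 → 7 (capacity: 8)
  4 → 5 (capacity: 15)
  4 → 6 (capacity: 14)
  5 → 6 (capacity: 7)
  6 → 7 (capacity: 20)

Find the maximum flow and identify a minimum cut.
Max flow = 17, Min cut edges: (0,1)

Maximum flow: 17
Minimum cut: (0,1)
Partition: S = [0], T = [1, 2, 3, 4, 5, 6, 7]

Max-flow min-cut theorem verified: both equal 17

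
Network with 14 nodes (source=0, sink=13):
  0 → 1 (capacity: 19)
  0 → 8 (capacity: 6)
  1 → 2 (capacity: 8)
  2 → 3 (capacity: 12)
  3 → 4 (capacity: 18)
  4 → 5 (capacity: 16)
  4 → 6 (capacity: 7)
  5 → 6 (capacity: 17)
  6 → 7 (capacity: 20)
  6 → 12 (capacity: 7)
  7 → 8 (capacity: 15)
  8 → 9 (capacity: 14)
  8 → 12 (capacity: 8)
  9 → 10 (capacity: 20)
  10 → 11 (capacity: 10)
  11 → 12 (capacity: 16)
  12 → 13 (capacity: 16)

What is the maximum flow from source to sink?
Maximum flow = 14

Max flow: 14

Flow assignment:
  0 → 1: 8/19
  0 → 8: 6/6
  1 → 2: 8/8
  2 → 3: 8/12
  3 → 4: 8/18
  4 → 5: 1/16
  4 → 6: 7/7
  5 → 6: 1/17
  6 → 7: 1/20
  6 → 12: 7/7
  7 → 8: 1/15
  8 → 12: 7/8
  12 → 13: 14/16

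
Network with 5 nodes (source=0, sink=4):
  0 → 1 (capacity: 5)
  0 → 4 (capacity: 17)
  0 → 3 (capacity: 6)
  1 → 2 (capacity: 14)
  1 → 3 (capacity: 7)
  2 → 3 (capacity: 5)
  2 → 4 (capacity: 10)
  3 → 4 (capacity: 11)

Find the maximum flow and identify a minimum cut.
Max flow = 28, Min cut edges: (0,1), (0,4), (0,3)

Maximum flow: 28
Minimum cut: (0,1), (0,4), (0,3)
Partition: S = [0], T = [1, 2, 3, 4]

Max-flow min-cut theorem verified: both equal 28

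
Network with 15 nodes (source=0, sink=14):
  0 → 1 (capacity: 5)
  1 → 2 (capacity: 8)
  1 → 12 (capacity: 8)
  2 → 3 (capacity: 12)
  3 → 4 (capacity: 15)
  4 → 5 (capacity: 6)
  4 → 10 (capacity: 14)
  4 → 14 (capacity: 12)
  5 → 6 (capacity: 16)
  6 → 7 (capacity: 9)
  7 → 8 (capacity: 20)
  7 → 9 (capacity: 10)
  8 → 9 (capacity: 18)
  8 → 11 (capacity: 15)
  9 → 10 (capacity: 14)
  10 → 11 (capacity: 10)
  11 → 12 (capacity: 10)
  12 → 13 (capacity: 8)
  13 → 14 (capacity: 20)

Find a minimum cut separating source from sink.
Min cut value = 5, edges: (0,1)

Min cut value: 5
Partition: S = [0], T = [1, 2, 3, 4, 5, 6, 7, 8, 9, 10, 11, 12, 13, 14]
Cut edges: (0,1)

By max-flow min-cut theorem, max flow = min cut = 5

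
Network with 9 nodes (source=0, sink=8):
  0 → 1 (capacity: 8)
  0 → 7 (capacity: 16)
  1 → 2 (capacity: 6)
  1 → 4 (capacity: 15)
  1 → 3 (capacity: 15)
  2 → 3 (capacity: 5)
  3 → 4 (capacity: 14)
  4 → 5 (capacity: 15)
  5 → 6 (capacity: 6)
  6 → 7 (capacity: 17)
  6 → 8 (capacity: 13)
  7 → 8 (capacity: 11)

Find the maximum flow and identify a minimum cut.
Max flow = 17, Min cut edges: (5,6), (7,8)

Maximum flow: 17
Minimum cut: (5,6), (7,8)
Partition: S = [0, 1, 2, 3, 4, 5, 7], T = [6, 8]

Max-flow min-cut theorem verified: both equal 17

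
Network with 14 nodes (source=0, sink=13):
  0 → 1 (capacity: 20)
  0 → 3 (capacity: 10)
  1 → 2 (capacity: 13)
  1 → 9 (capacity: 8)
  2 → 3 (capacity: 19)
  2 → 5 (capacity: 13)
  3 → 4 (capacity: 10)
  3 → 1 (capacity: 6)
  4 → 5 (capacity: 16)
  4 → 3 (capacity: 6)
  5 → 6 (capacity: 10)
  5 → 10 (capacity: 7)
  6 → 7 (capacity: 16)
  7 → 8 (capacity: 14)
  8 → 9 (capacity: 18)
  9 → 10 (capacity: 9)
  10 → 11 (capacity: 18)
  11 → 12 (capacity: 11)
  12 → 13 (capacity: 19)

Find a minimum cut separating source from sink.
Min cut value = 11, edges: (11,12)

Min cut value: 11
Partition: S = [0, 1, 2, 3, 4, 5, 6, 7, 8, 9, 10, 11], T = [12, 13]
Cut edges: (11,12)

By max-flow min-cut theorem, max flow = min cut = 11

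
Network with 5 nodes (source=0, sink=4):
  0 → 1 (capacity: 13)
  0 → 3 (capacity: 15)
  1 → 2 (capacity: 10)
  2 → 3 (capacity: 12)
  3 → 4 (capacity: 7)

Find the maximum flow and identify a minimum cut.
Max flow = 7, Min cut edges: (3,4)

Maximum flow: 7
Minimum cut: (3,4)
Partition: S = [0, 1, 2, 3], T = [4]

Max-flow min-cut theorem verified: both equal 7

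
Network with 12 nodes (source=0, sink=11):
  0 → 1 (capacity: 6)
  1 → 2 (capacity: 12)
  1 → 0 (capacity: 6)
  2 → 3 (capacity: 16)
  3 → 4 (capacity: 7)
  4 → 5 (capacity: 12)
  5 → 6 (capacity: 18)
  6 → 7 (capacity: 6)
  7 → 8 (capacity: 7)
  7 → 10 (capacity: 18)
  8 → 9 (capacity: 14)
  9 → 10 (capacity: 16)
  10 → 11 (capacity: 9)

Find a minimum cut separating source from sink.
Min cut value = 6, edges: (6,7)

Min cut value: 6
Partition: S = [0, 1, 2, 3, 4, 5, 6], T = [7, 8, 9, 10, 11]
Cut edges: (6,7)

By max-flow min-cut theorem, max flow = min cut = 6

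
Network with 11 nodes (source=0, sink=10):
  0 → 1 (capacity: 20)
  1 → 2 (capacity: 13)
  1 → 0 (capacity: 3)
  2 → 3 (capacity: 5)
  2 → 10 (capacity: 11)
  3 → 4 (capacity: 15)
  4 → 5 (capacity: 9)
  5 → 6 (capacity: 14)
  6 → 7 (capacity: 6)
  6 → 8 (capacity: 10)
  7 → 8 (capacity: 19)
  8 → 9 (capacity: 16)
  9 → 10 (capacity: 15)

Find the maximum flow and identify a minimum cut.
Max flow = 13, Min cut edges: (1,2)

Maximum flow: 13
Minimum cut: (1,2)
Partition: S = [0, 1], T = [2, 3, 4, 5, 6, 7, 8, 9, 10]

Max-flow min-cut theorem verified: both equal 13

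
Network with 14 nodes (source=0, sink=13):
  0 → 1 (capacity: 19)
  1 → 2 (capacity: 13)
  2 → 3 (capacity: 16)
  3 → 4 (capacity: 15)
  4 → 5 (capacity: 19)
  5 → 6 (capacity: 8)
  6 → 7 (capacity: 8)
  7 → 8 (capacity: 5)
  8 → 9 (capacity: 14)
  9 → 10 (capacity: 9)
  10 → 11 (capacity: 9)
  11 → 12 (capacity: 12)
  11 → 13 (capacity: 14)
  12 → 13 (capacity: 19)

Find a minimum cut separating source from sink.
Min cut value = 5, edges: (7,8)

Min cut value: 5
Partition: S = [0, 1, 2, 3, 4, 5, 6, 7], T = [8, 9, 10, 11, 12, 13]
Cut edges: (7,8)

By max-flow min-cut theorem, max flow = min cut = 5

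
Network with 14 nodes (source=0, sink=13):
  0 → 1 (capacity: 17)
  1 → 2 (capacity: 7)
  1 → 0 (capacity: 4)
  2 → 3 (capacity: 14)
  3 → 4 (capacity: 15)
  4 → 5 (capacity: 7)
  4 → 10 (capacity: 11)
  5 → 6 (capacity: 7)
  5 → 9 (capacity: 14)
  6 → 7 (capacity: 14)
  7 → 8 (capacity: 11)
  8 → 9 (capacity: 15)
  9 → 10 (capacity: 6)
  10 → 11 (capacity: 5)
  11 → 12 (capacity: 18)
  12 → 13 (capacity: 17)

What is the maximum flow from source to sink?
Maximum flow = 5

Max flow: 5

Flow assignment:
  0 → 1: 5/17
  1 → 2: 5/7
  2 → 3: 5/14
  3 → 4: 5/15
  4 → 10: 5/11
  10 → 11: 5/5
  11 → 12: 5/18
  12 → 13: 5/17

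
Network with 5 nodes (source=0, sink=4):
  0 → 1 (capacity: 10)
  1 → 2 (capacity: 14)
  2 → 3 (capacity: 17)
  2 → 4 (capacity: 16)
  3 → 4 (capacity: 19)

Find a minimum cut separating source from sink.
Min cut value = 10, edges: (0,1)

Min cut value: 10
Partition: S = [0], T = [1, 2, 3, 4]
Cut edges: (0,1)

By max-flow min-cut theorem, max flow = min cut = 10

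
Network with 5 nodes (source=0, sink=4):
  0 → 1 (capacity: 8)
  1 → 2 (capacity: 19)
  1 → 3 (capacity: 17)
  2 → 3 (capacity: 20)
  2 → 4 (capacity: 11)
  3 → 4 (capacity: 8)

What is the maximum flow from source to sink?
Maximum flow = 8

Max flow: 8

Flow assignment:
  0 → 1: 8/8
  1 → 2: 8/19
  2 → 4: 8/11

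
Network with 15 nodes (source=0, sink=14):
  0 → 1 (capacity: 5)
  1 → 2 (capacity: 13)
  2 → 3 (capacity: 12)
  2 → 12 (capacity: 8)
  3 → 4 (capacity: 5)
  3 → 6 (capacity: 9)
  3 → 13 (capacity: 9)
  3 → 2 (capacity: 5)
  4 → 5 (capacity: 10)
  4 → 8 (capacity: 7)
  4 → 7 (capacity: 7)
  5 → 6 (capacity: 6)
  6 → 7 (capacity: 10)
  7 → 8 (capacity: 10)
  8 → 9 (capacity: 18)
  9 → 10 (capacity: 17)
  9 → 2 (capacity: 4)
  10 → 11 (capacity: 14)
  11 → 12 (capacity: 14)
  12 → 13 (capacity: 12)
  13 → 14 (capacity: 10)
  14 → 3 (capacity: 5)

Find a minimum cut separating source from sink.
Min cut value = 5, edges: (0,1)

Min cut value: 5
Partition: S = [0], T = [1, 2, 3, 4, 5, 6, 7, 8, 9, 10, 11, 12, 13, 14]
Cut edges: (0,1)

By max-flow min-cut theorem, max flow = min cut = 5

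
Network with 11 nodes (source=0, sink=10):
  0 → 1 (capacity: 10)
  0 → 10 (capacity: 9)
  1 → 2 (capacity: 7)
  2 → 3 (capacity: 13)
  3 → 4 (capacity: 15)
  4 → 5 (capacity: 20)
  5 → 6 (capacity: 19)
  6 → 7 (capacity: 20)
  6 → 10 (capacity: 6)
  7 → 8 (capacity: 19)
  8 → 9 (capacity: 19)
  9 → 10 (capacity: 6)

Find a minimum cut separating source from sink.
Min cut value = 16, edges: (0,10), (1,2)

Min cut value: 16
Partition: S = [0, 1], T = [2, 3, 4, 5, 6, 7, 8, 9, 10]
Cut edges: (0,10), (1,2)

By max-flow min-cut theorem, max flow = min cut = 16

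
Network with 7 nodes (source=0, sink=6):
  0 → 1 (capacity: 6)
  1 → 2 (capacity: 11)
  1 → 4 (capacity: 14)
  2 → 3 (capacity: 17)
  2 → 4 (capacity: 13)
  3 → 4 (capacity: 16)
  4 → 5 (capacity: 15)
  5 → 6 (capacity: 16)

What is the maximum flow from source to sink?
Maximum flow = 6

Max flow: 6

Flow assignment:
  0 → 1: 6/6
  1 → 4: 6/14
  4 → 5: 6/15
  5 → 6: 6/16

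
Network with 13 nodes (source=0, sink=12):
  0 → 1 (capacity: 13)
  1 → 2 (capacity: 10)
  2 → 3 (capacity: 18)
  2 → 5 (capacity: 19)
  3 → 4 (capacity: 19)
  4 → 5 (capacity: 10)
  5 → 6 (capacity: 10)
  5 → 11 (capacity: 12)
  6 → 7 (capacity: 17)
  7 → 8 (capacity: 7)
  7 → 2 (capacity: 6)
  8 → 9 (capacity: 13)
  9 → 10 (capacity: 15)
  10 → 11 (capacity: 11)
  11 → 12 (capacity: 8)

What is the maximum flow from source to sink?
Maximum flow = 8

Max flow: 8

Flow assignment:
  0 → 1: 8/13
  1 → 2: 8/10
  2 → 5: 8/19
  5 → 11: 8/12
  11 → 12: 8/8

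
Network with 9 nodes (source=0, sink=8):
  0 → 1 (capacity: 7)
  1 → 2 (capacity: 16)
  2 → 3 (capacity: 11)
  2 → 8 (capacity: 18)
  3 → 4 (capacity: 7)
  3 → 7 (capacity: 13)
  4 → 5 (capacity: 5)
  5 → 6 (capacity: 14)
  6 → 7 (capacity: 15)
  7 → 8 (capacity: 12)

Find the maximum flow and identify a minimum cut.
Max flow = 7, Min cut edges: (0,1)

Maximum flow: 7
Minimum cut: (0,1)
Partition: S = [0], T = [1, 2, 3, 4, 5, 6, 7, 8]

Max-flow min-cut theorem verified: both equal 7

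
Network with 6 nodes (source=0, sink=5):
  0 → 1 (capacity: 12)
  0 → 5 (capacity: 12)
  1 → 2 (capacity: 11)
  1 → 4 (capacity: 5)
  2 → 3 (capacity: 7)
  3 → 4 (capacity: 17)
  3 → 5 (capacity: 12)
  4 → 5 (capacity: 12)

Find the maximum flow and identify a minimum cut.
Max flow = 24, Min cut edges: (0,5), (1,4), (2,3)

Maximum flow: 24
Minimum cut: (0,5), (1,4), (2,3)
Partition: S = [0, 1, 2], T = [3, 4, 5]

Max-flow min-cut theorem verified: both equal 24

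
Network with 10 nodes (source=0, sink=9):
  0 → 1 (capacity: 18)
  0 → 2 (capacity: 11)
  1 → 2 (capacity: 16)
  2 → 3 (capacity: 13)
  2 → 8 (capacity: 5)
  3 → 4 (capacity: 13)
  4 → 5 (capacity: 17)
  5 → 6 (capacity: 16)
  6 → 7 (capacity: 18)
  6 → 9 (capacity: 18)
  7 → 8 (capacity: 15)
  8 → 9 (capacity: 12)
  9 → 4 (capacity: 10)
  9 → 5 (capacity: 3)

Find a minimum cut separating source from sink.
Min cut value = 18, edges: (2,8), (3,4)

Min cut value: 18
Partition: S = [0, 1, 2, 3], T = [4, 5, 6, 7, 8, 9]
Cut edges: (2,8), (3,4)

By max-flow min-cut theorem, max flow = min cut = 18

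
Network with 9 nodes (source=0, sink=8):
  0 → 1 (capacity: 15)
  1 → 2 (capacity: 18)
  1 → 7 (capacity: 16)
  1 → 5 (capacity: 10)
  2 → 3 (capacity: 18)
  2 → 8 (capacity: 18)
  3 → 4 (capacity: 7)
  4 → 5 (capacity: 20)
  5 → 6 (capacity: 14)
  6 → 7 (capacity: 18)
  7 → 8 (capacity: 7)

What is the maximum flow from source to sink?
Maximum flow = 15

Max flow: 15

Flow assignment:
  0 → 1: 15/15
  1 → 2: 15/18
  2 → 8: 15/18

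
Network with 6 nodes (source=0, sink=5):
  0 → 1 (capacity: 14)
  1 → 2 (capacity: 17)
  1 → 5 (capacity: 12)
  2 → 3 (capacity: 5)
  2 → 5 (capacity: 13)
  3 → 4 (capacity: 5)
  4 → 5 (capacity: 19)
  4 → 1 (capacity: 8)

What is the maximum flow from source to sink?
Maximum flow = 14

Max flow: 14

Flow assignment:
  0 → 1: 14/14
  1 → 2: 2/17
  1 → 5: 12/12
  2 → 5: 2/13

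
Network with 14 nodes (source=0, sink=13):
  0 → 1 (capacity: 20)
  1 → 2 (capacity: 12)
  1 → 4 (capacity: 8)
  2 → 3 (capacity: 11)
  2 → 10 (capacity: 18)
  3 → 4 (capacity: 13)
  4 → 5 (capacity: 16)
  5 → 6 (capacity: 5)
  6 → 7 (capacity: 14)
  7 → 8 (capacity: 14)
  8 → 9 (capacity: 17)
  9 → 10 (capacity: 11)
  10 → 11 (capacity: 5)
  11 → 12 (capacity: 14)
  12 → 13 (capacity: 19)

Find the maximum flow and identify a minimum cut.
Max flow = 5, Min cut edges: (10,11)

Maximum flow: 5
Minimum cut: (10,11)
Partition: S = [0, 1, 2, 3, 4, 5, 6, 7, 8, 9, 10], T = [11, 12, 13]

Max-flow min-cut theorem verified: both equal 5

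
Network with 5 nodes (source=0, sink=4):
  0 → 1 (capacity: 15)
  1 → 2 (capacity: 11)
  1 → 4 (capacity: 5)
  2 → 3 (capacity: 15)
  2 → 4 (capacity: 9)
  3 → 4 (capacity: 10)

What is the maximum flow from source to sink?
Maximum flow = 15

Max flow: 15

Flow assignment:
  0 → 1: 15/15
  1 → 2: 10/11
  1 → 4: 5/5
  2 → 3: 1/15
  2 → 4: 9/9
  3 → 4: 1/10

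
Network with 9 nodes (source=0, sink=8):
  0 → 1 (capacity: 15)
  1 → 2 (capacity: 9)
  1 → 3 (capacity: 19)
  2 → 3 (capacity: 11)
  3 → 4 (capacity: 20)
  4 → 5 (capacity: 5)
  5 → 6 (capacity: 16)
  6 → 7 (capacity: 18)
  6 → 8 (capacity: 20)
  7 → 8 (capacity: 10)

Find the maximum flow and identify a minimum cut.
Max flow = 5, Min cut edges: (4,5)

Maximum flow: 5
Minimum cut: (4,5)
Partition: S = [0, 1, 2, 3, 4], T = [5, 6, 7, 8]

Max-flow min-cut theorem verified: both equal 5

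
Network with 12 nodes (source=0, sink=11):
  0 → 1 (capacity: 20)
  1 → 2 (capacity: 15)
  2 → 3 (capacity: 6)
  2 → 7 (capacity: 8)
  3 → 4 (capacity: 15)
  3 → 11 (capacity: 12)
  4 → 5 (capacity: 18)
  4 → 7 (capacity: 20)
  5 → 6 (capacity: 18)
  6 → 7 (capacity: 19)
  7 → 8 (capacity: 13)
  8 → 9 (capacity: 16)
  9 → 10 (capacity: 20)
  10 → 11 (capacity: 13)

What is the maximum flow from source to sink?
Maximum flow = 14

Max flow: 14

Flow assignment:
  0 → 1: 14/20
  1 → 2: 14/15
  2 → 3: 6/6
  2 → 7: 8/8
  3 → 11: 6/12
  7 → 8: 8/13
  8 → 9: 8/16
  9 → 10: 8/20
  10 → 11: 8/13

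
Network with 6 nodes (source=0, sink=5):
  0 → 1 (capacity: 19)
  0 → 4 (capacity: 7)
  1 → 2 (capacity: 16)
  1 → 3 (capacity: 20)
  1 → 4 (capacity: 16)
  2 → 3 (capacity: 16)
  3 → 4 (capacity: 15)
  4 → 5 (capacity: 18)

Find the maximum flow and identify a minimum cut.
Max flow = 18, Min cut edges: (4,5)

Maximum flow: 18
Minimum cut: (4,5)
Partition: S = [0, 1, 2, 3, 4], T = [5]

Max-flow min-cut theorem verified: both equal 18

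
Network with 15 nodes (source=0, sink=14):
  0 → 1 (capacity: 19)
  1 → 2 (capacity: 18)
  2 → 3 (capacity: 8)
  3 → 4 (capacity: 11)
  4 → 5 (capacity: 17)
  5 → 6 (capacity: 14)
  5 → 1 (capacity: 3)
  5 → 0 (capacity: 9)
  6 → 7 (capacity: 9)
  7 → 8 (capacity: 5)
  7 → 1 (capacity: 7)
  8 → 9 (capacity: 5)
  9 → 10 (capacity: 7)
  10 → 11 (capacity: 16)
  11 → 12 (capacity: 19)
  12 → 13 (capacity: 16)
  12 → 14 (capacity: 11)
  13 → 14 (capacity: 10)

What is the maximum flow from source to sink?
Maximum flow = 5

Max flow: 5

Flow assignment:
  0 → 1: 8/19
  1 → 2: 8/18
  2 → 3: 8/8
  3 → 4: 8/11
  4 → 5: 8/17
  5 → 6: 5/14
  5 → 0: 3/9
  6 → 7: 5/9
  7 → 8: 5/5
  8 → 9: 5/5
  9 → 10: 5/7
  10 → 11: 5/16
  11 → 12: 5/19
  12 → 14: 5/11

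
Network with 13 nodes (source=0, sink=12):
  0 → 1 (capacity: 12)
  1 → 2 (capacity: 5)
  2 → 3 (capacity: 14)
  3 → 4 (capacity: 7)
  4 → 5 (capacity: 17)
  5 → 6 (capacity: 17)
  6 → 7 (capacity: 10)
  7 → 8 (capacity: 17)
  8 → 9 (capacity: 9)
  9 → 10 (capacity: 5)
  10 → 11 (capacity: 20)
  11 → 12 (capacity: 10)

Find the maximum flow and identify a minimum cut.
Max flow = 5, Min cut edges: (9,10)

Maximum flow: 5
Minimum cut: (9,10)
Partition: S = [0, 1, 2, 3, 4, 5, 6, 7, 8, 9], T = [10, 11, 12]

Max-flow min-cut theorem verified: both equal 5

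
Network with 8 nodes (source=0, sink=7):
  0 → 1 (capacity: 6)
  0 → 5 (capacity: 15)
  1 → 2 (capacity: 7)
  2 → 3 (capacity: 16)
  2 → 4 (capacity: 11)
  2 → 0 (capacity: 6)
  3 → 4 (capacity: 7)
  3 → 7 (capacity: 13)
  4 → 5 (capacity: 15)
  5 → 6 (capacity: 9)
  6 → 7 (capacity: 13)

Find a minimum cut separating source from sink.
Min cut value = 15, edges: (0,1), (5,6)

Min cut value: 15
Partition: S = [0, 4, 5], T = [1, 2, 3, 6, 7]
Cut edges: (0,1), (5,6)

By max-flow min-cut theorem, max flow = min cut = 15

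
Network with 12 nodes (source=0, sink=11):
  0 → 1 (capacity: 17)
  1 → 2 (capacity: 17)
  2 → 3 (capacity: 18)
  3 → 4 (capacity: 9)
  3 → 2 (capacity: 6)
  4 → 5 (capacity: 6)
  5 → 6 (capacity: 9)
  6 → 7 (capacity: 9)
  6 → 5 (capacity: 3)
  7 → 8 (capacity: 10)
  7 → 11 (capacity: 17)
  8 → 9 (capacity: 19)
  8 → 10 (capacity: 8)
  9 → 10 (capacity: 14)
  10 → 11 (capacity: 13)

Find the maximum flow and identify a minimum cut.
Max flow = 6, Min cut edges: (4,5)

Maximum flow: 6
Minimum cut: (4,5)
Partition: S = [0, 1, 2, 3, 4], T = [5, 6, 7, 8, 9, 10, 11]

Max-flow min-cut theorem verified: both equal 6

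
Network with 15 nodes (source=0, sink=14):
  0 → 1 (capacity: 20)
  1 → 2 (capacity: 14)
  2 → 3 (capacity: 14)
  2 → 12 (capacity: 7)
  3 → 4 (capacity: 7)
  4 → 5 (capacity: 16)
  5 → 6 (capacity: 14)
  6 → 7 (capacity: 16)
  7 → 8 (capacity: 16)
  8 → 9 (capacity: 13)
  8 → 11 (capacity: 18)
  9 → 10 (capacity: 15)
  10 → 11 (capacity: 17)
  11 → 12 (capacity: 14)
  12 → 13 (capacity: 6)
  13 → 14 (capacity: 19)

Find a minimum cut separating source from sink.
Min cut value = 6, edges: (12,13)

Min cut value: 6
Partition: S = [0, 1, 2, 3, 4, 5, 6, 7, 8, 9, 10, 11, 12], T = [13, 14]
Cut edges: (12,13)

By max-flow min-cut theorem, max flow = min cut = 6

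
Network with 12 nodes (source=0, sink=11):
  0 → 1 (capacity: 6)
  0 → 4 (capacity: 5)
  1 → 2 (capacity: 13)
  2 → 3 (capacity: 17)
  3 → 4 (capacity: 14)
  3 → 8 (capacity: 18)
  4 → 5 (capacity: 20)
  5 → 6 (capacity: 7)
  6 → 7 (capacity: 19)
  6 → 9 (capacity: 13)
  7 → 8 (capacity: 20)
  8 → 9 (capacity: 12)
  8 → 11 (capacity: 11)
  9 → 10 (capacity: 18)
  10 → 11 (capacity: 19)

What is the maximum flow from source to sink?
Maximum flow = 11

Max flow: 11

Flow assignment:
  0 → 1: 6/6
  0 → 4: 5/5
  1 → 2: 6/13
  2 → 3: 6/17
  3 → 8: 6/18
  4 → 5: 5/20
  5 → 6: 5/7
  6 → 7: 5/19
  7 → 8: 5/20
  8 → 11: 11/11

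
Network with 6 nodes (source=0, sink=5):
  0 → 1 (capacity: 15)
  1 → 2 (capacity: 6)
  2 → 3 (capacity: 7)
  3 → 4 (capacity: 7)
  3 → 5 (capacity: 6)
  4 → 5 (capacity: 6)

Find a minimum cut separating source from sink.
Min cut value = 6, edges: (1,2)

Min cut value: 6
Partition: S = [0, 1], T = [2, 3, 4, 5]
Cut edges: (1,2)

By max-flow min-cut theorem, max flow = min cut = 6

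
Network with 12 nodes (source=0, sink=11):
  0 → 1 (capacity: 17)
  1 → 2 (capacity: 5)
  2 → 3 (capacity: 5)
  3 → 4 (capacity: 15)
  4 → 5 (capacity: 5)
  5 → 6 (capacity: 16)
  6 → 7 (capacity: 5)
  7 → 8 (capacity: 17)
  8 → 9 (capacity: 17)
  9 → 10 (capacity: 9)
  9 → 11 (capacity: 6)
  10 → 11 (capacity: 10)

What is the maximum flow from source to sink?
Maximum flow = 5

Max flow: 5

Flow assignment:
  0 → 1: 5/17
  1 → 2: 5/5
  2 → 3: 5/5
  3 → 4: 5/15
  4 → 5: 5/5
  5 → 6: 5/16
  6 → 7: 5/5
  7 → 8: 5/17
  8 → 9: 5/17
  9 → 11: 5/6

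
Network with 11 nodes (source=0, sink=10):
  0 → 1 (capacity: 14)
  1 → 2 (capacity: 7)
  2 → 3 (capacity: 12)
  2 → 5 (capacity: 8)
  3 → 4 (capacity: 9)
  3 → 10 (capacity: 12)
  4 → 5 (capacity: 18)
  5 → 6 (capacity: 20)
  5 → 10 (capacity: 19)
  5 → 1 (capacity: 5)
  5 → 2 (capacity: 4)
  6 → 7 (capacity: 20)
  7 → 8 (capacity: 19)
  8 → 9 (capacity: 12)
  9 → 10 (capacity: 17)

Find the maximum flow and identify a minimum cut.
Max flow = 7, Min cut edges: (1,2)

Maximum flow: 7
Minimum cut: (1,2)
Partition: S = [0, 1], T = [2, 3, 4, 5, 6, 7, 8, 9, 10]

Max-flow min-cut theorem verified: both equal 7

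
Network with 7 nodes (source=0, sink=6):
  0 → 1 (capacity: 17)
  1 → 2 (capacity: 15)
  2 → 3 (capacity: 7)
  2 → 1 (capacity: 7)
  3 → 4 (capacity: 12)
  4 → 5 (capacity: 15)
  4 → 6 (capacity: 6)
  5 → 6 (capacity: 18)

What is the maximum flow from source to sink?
Maximum flow = 7

Max flow: 7

Flow assignment:
  0 → 1: 7/17
  1 → 2: 7/15
  2 → 3: 7/7
  3 → 4: 7/12
  4 → 5: 1/15
  4 → 6: 6/6
  5 → 6: 1/18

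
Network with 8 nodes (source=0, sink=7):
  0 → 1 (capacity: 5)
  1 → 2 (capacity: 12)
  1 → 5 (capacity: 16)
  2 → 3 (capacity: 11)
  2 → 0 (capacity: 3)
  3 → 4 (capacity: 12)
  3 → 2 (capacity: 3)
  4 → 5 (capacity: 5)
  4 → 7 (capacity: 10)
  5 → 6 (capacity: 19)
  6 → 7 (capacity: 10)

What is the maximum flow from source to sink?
Maximum flow = 5

Max flow: 5

Flow assignment:
  0 → 1: 5/5
  1 → 5: 5/16
  5 → 6: 5/19
  6 → 7: 5/10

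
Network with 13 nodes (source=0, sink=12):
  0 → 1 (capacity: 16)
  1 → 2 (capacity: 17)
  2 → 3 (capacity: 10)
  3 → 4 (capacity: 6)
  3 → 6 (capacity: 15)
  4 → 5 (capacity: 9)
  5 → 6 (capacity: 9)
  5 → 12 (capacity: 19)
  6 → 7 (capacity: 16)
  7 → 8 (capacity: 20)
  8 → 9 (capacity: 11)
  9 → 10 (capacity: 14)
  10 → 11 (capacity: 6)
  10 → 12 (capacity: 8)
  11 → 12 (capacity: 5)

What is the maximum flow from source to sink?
Maximum flow = 10

Max flow: 10

Flow assignment:
  0 → 1: 10/16
  1 → 2: 10/17
  2 → 3: 10/10
  3 → 4: 6/6
  3 → 6: 4/15
  4 → 5: 6/9
  5 → 12: 6/19
  6 → 7: 4/16
  7 → 8: 4/20
  8 → 9: 4/11
  9 → 10: 4/14
  10 → 12: 4/8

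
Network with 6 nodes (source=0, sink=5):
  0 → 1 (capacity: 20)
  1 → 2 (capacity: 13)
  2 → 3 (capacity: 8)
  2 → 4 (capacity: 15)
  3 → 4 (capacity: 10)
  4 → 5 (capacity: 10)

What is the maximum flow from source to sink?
Maximum flow = 10

Max flow: 10

Flow assignment:
  0 → 1: 10/20
  1 → 2: 10/13
  2 → 4: 10/15
  4 → 5: 10/10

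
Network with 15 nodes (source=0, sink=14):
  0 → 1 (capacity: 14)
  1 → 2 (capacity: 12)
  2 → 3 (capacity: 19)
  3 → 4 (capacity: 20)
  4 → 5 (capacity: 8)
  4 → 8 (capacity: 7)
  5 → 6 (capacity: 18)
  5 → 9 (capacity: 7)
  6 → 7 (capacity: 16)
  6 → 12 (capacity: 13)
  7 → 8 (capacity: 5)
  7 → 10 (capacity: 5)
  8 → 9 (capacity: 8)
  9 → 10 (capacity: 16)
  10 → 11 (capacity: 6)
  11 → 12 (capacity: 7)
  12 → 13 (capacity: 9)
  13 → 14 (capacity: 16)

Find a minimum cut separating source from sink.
Min cut value = 9, edges: (12,13)

Min cut value: 9
Partition: S = [0, 1, 2, 3, 4, 5, 6, 7, 8, 9, 10, 11, 12], T = [13, 14]
Cut edges: (12,13)

By max-flow min-cut theorem, max flow = min cut = 9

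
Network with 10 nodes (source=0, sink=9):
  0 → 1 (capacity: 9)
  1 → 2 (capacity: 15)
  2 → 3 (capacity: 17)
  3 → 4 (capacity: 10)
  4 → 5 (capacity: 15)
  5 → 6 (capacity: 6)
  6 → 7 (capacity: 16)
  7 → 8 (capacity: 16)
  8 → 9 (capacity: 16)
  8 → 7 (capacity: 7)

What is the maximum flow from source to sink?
Maximum flow = 6

Max flow: 6

Flow assignment:
  0 → 1: 6/9
  1 → 2: 6/15
  2 → 3: 6/17
  3 → 4: 6/10
  4 → 5: 6/15
  5 → 6: 6/6
  6 → 7: 6/16
  7 → 8: 6/16
  8 → 9: 6/16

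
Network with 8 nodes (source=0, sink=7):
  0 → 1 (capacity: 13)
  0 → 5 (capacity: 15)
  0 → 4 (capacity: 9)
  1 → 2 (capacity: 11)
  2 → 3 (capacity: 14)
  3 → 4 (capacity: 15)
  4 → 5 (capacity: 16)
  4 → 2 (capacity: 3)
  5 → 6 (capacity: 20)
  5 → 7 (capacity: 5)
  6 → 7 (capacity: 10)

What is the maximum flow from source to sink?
Maximum flow = 15

Max flow: 15

Flow assignment:
  0 → 1: 11/13
  0 → 4: 4/9
  1 → 2: 11/11
  2 → 3: 11/14
  3 → 4: 11/15
  4 → 5: 15/16
  5 → 6: 10/20
  5 → 7: 5/5
  6 → 7: 10/10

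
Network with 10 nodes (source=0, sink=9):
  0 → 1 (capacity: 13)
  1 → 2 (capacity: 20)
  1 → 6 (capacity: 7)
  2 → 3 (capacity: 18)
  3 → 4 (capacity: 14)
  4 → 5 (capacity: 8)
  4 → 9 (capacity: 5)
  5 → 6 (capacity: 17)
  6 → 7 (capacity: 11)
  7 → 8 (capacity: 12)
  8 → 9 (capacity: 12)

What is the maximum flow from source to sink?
Maximum flow = 13

Max flow: 13

Flow assignment:
  0 → 1: 13/13
  1 → 2: 6/20
  1 → 6: 7/7
  2 → 3: 6/18
  3 → 4: 6/14
  4 → 5: 1/8
  4 → 9: 5/5
  5 → 6: 1/17
  6 → 7: 8/11
  7 → 8: 8/12
  8 → 9: 8/12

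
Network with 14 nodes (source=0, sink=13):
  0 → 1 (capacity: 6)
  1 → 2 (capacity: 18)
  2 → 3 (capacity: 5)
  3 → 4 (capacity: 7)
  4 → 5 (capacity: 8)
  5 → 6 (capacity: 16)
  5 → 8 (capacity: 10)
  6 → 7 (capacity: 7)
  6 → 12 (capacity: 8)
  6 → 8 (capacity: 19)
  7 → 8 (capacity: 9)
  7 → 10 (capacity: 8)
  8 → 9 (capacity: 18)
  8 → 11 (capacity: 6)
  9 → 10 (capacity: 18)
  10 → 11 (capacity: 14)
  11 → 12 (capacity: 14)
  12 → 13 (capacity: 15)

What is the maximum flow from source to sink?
Maximum flow = 5

Max flow: 5

Flow assignment:
  0 → 1: 5/6
  1 → 2: 5/18
  2 → 3: 5/5
  3 → 4: 5/7
  4 → 5: 5/8
  5 → 6: 5/16
  6 → 12: 5/8
  12 → 13: 5/15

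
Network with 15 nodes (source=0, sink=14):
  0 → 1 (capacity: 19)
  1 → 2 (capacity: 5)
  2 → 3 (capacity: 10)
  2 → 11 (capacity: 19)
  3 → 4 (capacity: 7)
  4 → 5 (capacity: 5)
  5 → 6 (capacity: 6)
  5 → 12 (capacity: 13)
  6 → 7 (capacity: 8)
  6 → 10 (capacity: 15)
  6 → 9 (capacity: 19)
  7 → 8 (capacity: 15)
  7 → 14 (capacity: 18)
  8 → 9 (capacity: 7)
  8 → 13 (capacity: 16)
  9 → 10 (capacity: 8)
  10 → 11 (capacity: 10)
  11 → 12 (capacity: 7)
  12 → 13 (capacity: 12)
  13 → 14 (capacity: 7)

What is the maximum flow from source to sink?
Maximum flow = 5

Max flow: 5

Flow assignment:
  0 → 1: 5/19
  1 → 2: 5/5
  2 → 11: 5/19
  11 → 12: 5/7
  12 → 13: 5/12
  13 → 14: 5/7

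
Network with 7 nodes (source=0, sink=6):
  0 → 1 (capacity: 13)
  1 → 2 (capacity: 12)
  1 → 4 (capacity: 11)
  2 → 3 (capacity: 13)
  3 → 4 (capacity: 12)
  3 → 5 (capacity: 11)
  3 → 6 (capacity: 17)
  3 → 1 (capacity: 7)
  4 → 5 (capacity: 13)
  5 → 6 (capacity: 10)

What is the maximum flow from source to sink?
Maximum flow = 13

Max flow: 13

Flow assignment:
  0 → 1: 13/13
  1 → 2: 12/12
  1 → 4: 1/11
  2 → 3: 12/13
  3 → 6: 12/17
  4 → 5: 1/13
  5 → 6: 1/10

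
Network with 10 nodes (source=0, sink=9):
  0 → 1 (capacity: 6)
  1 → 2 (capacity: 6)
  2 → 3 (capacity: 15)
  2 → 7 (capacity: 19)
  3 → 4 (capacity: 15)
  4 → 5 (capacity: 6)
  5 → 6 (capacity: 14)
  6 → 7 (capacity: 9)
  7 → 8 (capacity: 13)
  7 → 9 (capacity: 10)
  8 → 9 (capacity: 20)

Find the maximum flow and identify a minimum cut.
Max flow = 6, Min cut edges: (1,2)

Maximum flow: 6
Minimum cut: (1,2)
Partition: S = [0, 1], T = [2, 3, 4, 5, 6, 7, 8, 9]

Max-flow min-cut theorem verified: both equal 6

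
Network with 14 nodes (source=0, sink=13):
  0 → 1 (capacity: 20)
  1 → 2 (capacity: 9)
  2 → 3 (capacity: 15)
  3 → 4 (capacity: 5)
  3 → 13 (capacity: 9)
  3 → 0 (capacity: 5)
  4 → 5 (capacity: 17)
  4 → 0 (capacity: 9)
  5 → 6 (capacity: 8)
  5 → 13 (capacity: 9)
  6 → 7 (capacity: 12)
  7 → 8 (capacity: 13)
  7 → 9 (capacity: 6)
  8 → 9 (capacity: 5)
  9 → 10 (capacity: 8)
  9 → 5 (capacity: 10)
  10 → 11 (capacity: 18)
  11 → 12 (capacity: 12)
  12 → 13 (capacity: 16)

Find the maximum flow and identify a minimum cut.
Max flow = 9, Min cut edges: (1,2)

Maximum flow: 9
Minimum cut: (1,2)
Partition: S = [0, 1], T = [2, 3, 4, 5, 6, 7, 8, 9, 10, 11, 12, 13]

Max-flow min-cut theorem verified: both equal 9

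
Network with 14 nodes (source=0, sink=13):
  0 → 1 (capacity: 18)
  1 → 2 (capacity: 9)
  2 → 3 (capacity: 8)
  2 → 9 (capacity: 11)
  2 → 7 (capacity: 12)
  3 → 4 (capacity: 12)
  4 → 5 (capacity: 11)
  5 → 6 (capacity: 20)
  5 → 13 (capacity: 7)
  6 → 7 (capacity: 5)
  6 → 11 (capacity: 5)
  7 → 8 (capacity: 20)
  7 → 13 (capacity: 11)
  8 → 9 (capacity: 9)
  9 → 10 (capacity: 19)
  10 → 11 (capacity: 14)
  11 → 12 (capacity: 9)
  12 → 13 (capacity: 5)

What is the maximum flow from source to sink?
Maximum flow = 9

Max flow: 9

Flow assignment:
  0 → 1: 9/18
  1 → 2: 9/9
  2 → 7: 9/12
  7 → 13: 9/11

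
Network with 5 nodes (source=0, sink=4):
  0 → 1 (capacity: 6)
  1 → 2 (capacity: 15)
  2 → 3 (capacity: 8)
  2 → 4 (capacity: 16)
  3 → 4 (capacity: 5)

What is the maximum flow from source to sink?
Maximum flow = 6

Max flow: 6

Flow assignment:
  0 → 1: 6/6
  1 → 2: 6/15
  2 → 4: 6/16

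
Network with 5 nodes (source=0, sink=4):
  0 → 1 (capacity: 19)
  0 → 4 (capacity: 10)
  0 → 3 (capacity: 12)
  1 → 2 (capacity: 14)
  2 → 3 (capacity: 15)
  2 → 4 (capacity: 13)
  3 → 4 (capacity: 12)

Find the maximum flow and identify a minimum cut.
Max flow = 35, Min cut edges: (0,4), (2,4), (3,4)

Maximum flow: 35
Minimum cut: (0,4), (2,4), (3,4)
Partition: S = [0, 1, 2, 3], T = [4]

Max-flow min-cut theorem verified: both equal 35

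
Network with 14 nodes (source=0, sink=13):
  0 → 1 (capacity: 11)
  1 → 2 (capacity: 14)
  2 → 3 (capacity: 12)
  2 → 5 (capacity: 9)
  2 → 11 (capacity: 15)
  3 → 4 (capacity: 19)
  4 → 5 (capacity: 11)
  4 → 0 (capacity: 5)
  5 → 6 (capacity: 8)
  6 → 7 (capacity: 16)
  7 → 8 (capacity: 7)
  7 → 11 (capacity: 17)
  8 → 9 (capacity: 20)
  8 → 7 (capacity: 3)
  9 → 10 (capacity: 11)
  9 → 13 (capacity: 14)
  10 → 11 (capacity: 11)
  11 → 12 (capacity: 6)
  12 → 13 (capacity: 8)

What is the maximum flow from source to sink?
Maximum flow = 11

Max flow: 11

Flow assignment:
  0 → 1: 11/11
  1 → 2: 11/14
  2 → 5: 5/9
  2 → 11: 6/15
  5 → 6: 5/8
  6 → 7: 5/16
  7 → 8: 5/7
  8 → 9: 5/20
  9 → 13: 5/14
  11 → 12: 6/6
  12 → 13: 6/8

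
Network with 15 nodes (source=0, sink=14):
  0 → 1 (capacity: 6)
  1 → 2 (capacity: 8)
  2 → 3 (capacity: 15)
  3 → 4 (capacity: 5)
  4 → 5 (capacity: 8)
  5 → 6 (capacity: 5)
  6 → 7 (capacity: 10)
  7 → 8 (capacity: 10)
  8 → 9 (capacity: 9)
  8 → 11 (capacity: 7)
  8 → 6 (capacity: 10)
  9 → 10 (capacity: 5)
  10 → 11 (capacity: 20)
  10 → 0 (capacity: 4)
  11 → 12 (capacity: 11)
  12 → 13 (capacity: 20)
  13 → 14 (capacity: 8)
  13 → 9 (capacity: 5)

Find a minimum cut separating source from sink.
Min cut value = 5, edges: (5,6)

Min cut value: 5
Partition: S = [0, 1, 2, 3, 4, 5], T = [6, 7, 8, 9, 10, 11, 12, 13, 14]
Cut edges: (5,6)

By max-flow min-cut theorem, max flow = min cut = 5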